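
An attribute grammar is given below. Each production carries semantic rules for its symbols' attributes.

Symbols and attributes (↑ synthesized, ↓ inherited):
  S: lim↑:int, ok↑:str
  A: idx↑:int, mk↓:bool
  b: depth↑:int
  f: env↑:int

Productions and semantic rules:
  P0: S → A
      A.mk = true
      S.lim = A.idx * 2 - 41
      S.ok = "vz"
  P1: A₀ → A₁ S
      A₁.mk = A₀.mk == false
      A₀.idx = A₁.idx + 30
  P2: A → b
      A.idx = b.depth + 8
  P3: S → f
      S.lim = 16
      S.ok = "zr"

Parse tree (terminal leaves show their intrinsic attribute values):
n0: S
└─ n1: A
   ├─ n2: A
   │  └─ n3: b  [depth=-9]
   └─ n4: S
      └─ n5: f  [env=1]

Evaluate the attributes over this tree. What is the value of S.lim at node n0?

1. n1.mk = true  [true]
2. n2.mk = false  [A₀.mk == false]
3. n3.depth = -9  [terminal]
4. n2.idx = -1  [b.depth + 8]
5. n5.env = 1  [terminal]
6. n4.lim = 16  [16]
7. n4.ok = "zr"  ["zr"]
8. n1.idx = 29  [A₁.idx + 30]
9. n0.lim = 17  [A.idx * 2 - 41]
10. n0.ok = "vz"  ["vz"]

17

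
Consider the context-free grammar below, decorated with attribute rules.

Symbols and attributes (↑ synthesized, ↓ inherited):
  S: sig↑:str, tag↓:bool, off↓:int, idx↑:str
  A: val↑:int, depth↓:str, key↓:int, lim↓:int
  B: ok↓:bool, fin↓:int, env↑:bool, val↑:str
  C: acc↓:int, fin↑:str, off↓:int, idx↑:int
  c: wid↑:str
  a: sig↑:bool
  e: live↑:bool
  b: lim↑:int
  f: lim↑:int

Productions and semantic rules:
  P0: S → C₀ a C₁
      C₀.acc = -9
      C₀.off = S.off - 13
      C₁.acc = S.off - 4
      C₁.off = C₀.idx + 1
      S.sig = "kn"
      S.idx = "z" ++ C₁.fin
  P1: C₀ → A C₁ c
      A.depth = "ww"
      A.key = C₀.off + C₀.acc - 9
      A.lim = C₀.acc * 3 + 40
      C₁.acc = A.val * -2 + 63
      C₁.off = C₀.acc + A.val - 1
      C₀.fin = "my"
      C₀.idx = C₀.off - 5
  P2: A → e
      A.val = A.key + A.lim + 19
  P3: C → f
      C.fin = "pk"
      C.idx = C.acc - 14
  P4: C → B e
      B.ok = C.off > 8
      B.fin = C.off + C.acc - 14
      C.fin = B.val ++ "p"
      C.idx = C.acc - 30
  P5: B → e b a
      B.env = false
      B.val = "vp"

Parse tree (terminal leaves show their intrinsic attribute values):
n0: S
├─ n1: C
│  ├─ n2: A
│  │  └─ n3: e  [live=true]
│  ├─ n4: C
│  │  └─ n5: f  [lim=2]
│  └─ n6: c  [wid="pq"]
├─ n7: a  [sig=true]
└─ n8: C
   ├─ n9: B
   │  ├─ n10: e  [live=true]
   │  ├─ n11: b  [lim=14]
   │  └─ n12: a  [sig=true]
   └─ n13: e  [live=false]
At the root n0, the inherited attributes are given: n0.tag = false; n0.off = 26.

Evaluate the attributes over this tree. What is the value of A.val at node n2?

1. n0.tag = false  [given at root]
2. n0.off = 26  [given at root]
3. n1.acc = -9  [-9]
4. n1.off = 13  [S.off - 13]
5. n2.depth = "ww"  ["ww"]
6. n2.key = -5  [C₀.off + C₀.acc - 9]
7. n2.lim = 13  [C₀.acc * 3 + 40]
8. n3.live = true  [terminal]
9. n2.val = 27  [A.key + A.lim + 19]
10. n4.acc = 9  [A.val * -2 + 63]
11. n4.off = 17  [C₀.acc + A.val - 1]
12. n5.lim = 2  [terminal]
13. n4.fin = "pk"  ["pk"]
14. n4.idx = -5  [C.acc - 14]
15. n6.wid = "pq"  [terminal]
16. n1.fin = "my"  ["my"]
17. n1.idx = 8  [C₀.off - 5]
18. n7.sig = true  [terminal]
19. n8.acc = 22  [S.off - 4]
20. n8.off = 9  [C₀.idx + 1]
21. n9.ok = true  [C.off > 8]
22. n9.fin = 17  [C.off + C.acc - 14]
23. n10.live = true  [terminal]
24. n11.lim = 14  [terminal]
25. n12.sig = true  [terminal]
26. n9.env = false  [false]
27. n9.val = "vp"  ["vp"]
28. n13.live = false  [terminal]
29. n8.fin = "vpp"  [B.val ++ "p"]
30. n8.idx = -8  [C.acc - 30]
31. n0.sig = "kn"  ["kn"]
32. n0.idx = "zvpp"  ["z" ++ C₁.fin]

27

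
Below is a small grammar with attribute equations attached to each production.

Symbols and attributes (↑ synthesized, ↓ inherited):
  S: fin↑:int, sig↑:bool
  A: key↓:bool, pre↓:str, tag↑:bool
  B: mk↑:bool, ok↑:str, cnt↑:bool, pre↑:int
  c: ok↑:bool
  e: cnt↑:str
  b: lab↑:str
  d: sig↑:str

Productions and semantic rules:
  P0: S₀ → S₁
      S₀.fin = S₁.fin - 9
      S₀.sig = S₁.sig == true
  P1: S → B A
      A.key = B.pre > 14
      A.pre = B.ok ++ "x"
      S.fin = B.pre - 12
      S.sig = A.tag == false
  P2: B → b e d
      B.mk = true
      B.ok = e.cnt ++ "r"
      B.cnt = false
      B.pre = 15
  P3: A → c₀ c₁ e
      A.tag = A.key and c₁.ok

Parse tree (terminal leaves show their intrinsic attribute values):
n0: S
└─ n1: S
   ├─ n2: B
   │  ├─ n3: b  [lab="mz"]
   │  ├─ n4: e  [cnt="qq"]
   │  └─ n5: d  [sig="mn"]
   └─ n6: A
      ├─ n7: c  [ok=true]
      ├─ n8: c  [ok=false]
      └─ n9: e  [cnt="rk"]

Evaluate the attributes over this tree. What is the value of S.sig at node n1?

1. n3.lab = "mz"  [terminal]
2. n4.cnt = "qq"  [terminal]
3. n5.sig = "mn"  [terminal]
4. n2.mk = true  [true]
5. n2.ok = "qqr"  [e.cnt ++ "r"]
6. n2.cnt = false  [false]
7. n2.pre = 15  [15]
8. n6.key = true  [B.pre > 14]
9. n6.pre = "qqrx"  [B.ok ++ "x"]
10. n7.ok = true  [terminal]
11. n8.ok = false  [terminal]
12. n9.cnt = "rk"  [terminal]
13. n6.tag = false  [A.key and c₁.ok]
14. n1.fin = 3  [B.pre - 12]
15. n1.sig = true  [A.tag == false]
16. n0.fin = -6  [S₁.fin - 9]
17. n0.sig = true  [S₁.sig == true]

true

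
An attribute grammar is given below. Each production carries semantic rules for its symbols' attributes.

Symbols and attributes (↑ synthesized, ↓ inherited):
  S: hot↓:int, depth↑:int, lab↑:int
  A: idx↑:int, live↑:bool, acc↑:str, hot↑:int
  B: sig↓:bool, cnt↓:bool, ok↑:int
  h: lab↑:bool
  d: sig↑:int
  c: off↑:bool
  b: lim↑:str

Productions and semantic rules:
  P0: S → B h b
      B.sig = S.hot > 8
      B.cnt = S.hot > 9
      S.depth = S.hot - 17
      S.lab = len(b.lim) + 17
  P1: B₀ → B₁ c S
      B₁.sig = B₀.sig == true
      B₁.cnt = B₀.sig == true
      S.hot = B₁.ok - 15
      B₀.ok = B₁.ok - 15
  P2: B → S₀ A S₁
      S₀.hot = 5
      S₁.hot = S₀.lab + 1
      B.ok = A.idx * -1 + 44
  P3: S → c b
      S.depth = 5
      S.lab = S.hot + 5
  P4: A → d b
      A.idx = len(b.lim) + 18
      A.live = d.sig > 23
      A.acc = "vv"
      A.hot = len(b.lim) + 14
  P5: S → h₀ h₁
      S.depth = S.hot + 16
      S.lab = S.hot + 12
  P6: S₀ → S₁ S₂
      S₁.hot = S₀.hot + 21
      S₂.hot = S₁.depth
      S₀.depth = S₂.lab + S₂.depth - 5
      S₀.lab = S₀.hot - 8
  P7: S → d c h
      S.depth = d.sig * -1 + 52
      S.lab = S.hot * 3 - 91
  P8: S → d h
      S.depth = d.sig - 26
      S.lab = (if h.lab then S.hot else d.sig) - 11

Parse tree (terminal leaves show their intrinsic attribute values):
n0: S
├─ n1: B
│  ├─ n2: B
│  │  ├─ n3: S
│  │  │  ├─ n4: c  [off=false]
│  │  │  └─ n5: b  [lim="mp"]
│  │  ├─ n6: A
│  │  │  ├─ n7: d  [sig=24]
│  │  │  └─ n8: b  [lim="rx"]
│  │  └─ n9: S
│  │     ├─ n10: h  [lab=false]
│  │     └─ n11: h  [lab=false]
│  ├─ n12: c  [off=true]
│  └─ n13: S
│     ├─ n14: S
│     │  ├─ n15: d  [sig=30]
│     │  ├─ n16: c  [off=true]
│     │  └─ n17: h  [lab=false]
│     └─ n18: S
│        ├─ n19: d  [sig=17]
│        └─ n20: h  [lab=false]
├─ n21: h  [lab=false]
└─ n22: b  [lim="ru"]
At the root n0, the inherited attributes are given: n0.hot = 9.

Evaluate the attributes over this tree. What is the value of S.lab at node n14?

1. n0.hot = 9  [given at root]
2. n1.sig = true  [S.hot > 8]
3. n1.cnt = false  [S.hot > 9]
4. n2.sig = true  [B₀.sig == true]
5. n2.cnt = true  [B₀.sig == true]
6. n3.hot = 5  [5]
7. n4.off = false  [terminal]
8. n5.lim = "mp"  [terminal]
9. n3.depth = 5  [5]
10. n3.lab = 10  [S.hot + 5]
11. n7.sig = 24  [terminal]
12. n8.lim = "rx"  [terminal]
13. n6.idx = 20  [len(b.lim) + 18]
14. n6.live = true  [d.sig > 23]
15. n6.acc = "vv"  ["vv"]
16. n6.hot = 16  [len(b.lim) + 14]
17. n9.hot = 11  [S₀.lab + 1]
18. n10.lab = false  [terminal]
19. n11.lab = false  [terminal]
20. n9.depth = 27  [S.hot + 16]
21. n9.lab = 23  [S.hot + 12]
22. n2.ok = 24  [A.idx * -1 + 44]
23. n12.off = true  [terminal]
24. n13.hot = 9  [B₁.ok - 15]
25. n14.hot = 30  [S₀.hot + 21]
26. n15.sig = 30  [terminal]
27. n16.off = true  [terminal]
28. n17.lab = false  [terminal]
29. n14.depth = 22  [d.sig * -1 + 52]
30. n14.lab = -1  [S.hot * 3 - 91]
31. n18.hot = 22  [S₁.depth]
32. n19.sig = 17  [terminal]
33. n20.lab = false  [terminal]
34. n18.depth = -9  [d.sig - 26]
35. n18.lab = 6  [(if h.lab then S.hot else d.sig) - 11]
36. n13.depth = -8  [S₂.lab + S₂.depth - 5]
37. n13.lab = 1  [S₀.hot - 8]
38. n1.ok = 9  [B₁.ok - 15]
39. n21.lab = false  [terminal]
40. n22.lim = "ru"  [terminal]
41. n0.depth = -8  [S.hot - 17]
42. n0.lab = 19  [len(b.lim) + 17]

-1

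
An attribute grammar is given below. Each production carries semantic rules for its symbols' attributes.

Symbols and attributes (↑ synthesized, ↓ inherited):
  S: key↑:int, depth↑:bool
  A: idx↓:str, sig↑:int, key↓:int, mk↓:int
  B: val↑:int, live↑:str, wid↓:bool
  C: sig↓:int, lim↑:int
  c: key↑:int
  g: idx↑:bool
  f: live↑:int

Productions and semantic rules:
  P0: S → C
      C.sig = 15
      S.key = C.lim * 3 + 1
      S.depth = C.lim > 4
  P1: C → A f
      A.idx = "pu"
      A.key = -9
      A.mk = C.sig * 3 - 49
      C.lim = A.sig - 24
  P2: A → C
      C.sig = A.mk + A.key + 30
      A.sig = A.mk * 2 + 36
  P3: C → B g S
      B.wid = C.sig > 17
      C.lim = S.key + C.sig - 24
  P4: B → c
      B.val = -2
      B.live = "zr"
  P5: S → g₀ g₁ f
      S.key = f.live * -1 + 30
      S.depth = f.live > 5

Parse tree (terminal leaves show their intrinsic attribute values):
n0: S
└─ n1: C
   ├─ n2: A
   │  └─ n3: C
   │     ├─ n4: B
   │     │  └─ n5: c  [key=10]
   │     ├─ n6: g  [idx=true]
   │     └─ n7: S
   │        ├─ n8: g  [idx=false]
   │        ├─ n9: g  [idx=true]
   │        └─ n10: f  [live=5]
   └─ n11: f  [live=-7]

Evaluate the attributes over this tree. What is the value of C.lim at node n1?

1. n1.sig = 15  [15]
2. n2.idx = "pu"  ["pu"]
3. n2.key = -9  [-9]
4. n2.mk = -4  [C.sig * 3 - 49]
5. n3.sig = 17  [A.mk + A.key + 30]
6. n4.wid = false  [C.sig > 17]
7. n5.key = 10  [terminal]
8. n4.val = -2  [-2]
9. n4.live = "zr"  ["zr"]
10. n6.idx = true  [terminal]
11. n8.idx = false  [terminal]
12. n9.idx = true  [terminal]
13. n10.live = 5  [terminal]
14. n7.key = 25  [f.live * -1 + 30]
15. n7.depth = false  [f.live > 5]
16. n3.lim = 18  [S.key + C.sig - 24]
17. n2.sig = 28  [A.mk * 2 + 36]
18. n11.live = -7  [terminal]
19. n1.lim = 4  [A.sig - 24]
20. n0.key = 13  [C.lim * 3 + 1]
21. n0.depth = false  [C.lim > 4]

4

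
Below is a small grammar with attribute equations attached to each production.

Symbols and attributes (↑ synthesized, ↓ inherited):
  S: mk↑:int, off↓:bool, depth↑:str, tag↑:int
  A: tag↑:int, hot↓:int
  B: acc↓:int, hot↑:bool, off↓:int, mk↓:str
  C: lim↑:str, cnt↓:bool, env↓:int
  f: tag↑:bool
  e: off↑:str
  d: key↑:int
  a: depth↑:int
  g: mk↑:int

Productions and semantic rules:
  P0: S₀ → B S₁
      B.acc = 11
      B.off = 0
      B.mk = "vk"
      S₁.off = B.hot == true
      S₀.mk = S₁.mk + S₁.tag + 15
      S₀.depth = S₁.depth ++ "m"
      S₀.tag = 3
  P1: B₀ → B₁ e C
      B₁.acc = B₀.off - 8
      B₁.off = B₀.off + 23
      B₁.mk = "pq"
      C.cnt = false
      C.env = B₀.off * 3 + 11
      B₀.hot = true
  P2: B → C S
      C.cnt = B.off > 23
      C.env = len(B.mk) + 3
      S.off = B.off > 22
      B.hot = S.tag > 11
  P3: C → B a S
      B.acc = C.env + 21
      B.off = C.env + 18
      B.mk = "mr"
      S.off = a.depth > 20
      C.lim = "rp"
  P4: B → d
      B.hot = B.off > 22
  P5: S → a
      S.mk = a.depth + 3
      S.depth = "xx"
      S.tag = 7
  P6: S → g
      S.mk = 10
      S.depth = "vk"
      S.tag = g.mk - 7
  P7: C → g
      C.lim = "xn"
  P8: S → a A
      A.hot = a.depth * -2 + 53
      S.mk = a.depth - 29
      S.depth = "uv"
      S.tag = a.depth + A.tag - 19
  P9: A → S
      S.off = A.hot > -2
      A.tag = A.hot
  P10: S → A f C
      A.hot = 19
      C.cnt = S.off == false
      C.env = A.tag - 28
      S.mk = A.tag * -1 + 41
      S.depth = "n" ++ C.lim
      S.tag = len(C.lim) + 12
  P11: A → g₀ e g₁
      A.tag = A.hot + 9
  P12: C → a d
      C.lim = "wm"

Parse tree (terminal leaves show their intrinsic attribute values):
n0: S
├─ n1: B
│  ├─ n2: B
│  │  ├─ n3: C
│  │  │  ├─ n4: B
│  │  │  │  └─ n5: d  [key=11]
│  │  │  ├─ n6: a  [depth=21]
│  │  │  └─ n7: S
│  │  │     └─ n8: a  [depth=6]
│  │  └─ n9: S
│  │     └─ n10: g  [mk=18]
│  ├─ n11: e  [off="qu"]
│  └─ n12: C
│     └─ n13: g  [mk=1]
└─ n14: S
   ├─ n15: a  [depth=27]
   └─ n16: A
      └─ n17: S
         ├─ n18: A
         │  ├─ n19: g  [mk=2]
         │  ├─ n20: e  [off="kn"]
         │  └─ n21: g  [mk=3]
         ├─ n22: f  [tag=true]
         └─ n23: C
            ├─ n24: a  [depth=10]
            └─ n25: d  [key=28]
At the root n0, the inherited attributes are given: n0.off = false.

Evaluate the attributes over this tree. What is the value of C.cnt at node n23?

false

1. n0.off = false  [given at root]
2. n1.acc = 11  [11]
3. n1.off = 0  [0]
4. n1.mk = "vk"  ["vk"]
5. n2.acc = -8  [B₀.off - 8]
6. n2.off = 23  [B₀.off + 23]
7. n2.mk = "pq"  ["pq"]
8. n3.cnt = false  [B.off > 23]
9. n3.env = 5  [len(B.mk) + 3]
10. n4.acc = 26  [C.env + 21]
11. n4.off = 23  [C.env + 18]
12. n4.mk = "mr"  ["mr"]
13. n5.key = 11  [terminal]
14. n4.hot = true  [B.off > 22]
15. n6.depth = 21  [terminal]
16. n7.off = true  [a.depth > 20]
17. n8.depth = 6  [terminal]
18. n7.mk = 9  [a.depth + 3]
19. n7.depth = "xx"  ["xx"]
20. n7.tag = 7  [7]
21. n3.lim = "rp"  ["rp"]
22. n9.off = true  [B.off > 22]
23. n10.mk = 18  [terminal]
24. n9.mk = 10  [10]
25. n9.depth = "vk"  ["vk"]
26. n9.tag = 11  [g.mk - 7]
27. n2.hot = false  [S.tag > 11]
28. n11.off = "qu"  [terminal]
29. n12.cnt = false  [false]
30. n12.env = 11  [B₀.off * 3 + 11]
31. n13.mk = 1  [terminal]
32. n12.lim = "xn"  ["xn"]
33. n1.hot = true  [true]
34. n14.off = true  [B.hot == true]
35. n15.depth = 27  [terminal]
36. n16.hot = -1  [a.depth * -2 + 53]
37. n17.off = true  [A.hot > -2]
38. n18.hot = 19  [19]
39. n19.mk = 2  [terminal]
40. n20.off = "kn"  [terminal]
41. n21.mk = 3  [terminal]
42. n18.tag = 28  [A.hot + 9]
43. n22.tag = true  [terminal]
44. n23.cnt = false  [S.off == false]
45. n23.env = 0  [A.tag - 28]
46. n24.depth = 10  [terminal]
47. n25.key = 28  [terminal]
48. n23.lim = "wm"  ["wm"]
49. n17.mk = 13  [A.tag * -1 + 41]
50. n17.depth = "nwm"  ["n" ++ C.lim]
51. n17.tag = 14  [len(C.lim) + 12]
52. n16.tag = -1  [A.hot]
53. n14.mk = -2  [a.depth - 29]
54. n14.depth = "uv"  ["uv"]
55. n14.tag = 7  [a.depth + A.tag - 19]
56. n0.mk = 20  [S₁.mk + S₁.tag + 15]
57. n0.depth = "uvm"  [S₁.depth ++ "m"]
58. n0.tag = 3  [3]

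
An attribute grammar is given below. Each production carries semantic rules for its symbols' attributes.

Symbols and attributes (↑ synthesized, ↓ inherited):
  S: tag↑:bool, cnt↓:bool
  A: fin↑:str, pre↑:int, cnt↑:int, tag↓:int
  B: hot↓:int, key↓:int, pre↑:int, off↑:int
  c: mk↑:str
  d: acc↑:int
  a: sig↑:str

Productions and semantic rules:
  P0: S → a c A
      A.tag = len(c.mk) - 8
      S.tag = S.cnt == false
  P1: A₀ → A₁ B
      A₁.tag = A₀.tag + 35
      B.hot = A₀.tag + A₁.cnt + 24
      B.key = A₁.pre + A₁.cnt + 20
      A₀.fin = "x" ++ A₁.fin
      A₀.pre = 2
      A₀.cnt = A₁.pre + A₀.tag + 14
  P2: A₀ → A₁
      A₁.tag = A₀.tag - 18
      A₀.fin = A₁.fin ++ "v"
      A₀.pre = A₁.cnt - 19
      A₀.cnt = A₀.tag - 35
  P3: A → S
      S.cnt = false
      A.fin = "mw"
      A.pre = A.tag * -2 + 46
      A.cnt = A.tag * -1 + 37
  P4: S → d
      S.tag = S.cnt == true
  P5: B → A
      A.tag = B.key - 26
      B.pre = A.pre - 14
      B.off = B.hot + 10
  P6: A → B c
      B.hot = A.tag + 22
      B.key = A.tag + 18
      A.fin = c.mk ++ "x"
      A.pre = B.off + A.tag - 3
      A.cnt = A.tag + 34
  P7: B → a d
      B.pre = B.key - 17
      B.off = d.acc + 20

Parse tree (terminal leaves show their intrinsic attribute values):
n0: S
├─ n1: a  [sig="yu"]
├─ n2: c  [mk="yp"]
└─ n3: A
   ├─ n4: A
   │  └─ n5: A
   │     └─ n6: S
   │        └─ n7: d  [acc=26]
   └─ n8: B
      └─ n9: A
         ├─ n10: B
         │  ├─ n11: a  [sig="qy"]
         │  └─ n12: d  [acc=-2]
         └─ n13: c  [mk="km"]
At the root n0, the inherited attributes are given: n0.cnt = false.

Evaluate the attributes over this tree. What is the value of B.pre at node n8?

1. n0.cnt = false  [given at root]
2. n1.sig = "yu"  [terminal]
3. n2.mk = "yp"  [terminal]
4. n3.tag = -6  [len(c.mk) - 8]
5. n4.tag = 29  [A₀.tag + 35]
6. n5.tag = 11  [A₀.tag - 18]
7. n6.cnt = false  [false]
8. n7.acc = 26  [terminal]
9. n6.tag = false  [S.cnt == true]
10. n5.fin = "mw"  ["mw"]
11. n5.pre = 24  [A.tag * -2 + 46]
12. n5.cnt = 26  [A.tag * -1 + 37]
13. n4.fin = "mwv"  [A₁.fin ++ "v"]
14. n4.pre = 7  [A₁.cnt - 19]
15. n4.cnt = -6  [A₀.tag - 35]
16. n8.hot = 12  [A₀.tag + A₁.cnt + 24]
17. n8.key = 21  [A₁.pre + A₁.cnt + 20]
18. n9.tag = -5  [B.key - 26]
19. n10.hot = 17  [A.tag + 22]
20. n10.key = 13  [A.tag + 18]
21. n11.sig = "qy"  [terminal]
22. n12.acc = -2  [terminal]
23. n10.pre = -4  [B.key - 17]
24. n10.off = 18  [d.acc + 20]
25. n13.mk = "km"  [terminal]
26. n9.fin = "kmx"  [c.mk ++ "x"]
27. n9.pre = 10  [B.off + A.tag - 3]
28. n9.cnt = 29  [A.tag + 34]
29. n8.pre = -4  [A.pre - 14]
30. n8.off = 22  [B.hot + 10]
31. n3.fin = "xmwv"  ["x" ++ A₁.fin]
32. n3.pre = 2  [2]
33. n3.cnt = 15  [A₁.pre + A₀.tag + 14]
34. n0.tag = true  [S.cnt == false]

-4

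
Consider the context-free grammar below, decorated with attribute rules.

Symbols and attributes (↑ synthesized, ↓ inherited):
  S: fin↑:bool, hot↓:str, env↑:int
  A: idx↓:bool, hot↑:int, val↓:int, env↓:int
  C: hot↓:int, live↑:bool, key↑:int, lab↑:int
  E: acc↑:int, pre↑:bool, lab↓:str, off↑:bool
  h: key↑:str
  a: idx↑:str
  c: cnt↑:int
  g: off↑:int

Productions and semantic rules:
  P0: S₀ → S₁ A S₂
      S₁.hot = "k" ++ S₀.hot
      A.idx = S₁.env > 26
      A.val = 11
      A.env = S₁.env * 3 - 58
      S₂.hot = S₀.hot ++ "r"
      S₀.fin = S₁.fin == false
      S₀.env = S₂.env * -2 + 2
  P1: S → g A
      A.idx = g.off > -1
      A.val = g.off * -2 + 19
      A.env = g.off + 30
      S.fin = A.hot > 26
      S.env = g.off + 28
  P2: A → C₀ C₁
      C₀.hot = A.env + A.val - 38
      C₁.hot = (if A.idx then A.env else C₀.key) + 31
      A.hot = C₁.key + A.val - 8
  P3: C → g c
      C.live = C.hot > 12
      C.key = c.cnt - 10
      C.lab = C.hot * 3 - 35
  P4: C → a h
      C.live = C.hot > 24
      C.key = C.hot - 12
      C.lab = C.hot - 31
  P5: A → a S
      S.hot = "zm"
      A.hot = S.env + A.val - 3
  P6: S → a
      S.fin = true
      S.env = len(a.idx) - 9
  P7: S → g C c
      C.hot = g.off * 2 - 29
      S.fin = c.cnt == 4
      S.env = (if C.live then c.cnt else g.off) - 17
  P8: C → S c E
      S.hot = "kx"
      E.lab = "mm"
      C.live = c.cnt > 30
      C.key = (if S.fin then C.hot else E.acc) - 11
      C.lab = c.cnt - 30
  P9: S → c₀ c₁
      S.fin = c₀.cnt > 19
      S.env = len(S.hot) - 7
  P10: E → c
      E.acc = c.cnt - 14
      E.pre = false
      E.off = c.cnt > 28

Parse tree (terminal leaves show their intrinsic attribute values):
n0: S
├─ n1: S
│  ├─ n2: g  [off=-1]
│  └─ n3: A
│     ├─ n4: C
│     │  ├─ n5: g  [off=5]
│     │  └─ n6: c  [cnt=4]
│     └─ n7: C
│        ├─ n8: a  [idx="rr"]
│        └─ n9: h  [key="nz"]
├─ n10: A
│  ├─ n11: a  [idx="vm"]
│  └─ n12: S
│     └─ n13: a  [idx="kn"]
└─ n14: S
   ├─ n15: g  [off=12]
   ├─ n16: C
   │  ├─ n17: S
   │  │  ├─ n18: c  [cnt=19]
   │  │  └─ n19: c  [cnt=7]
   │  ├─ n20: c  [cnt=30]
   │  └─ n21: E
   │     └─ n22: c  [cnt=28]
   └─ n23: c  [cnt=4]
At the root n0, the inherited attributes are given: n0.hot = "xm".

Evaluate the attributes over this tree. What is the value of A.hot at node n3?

1. n0.hot = "xm"  [given at root]
2. n1.hot = "kxm"  ["k" ++ S₀.hot]
3. n2.off = -1  [terminal]
4. n3.idx = false  [g.off > -1]
5. n3.val = 21  [g.off * -2 + 19]
6. n3.env = 29  [g.off + 30]
7. n4.hot = 12  [A.env + A.val - 38]
8. n5.off = 5  [terminal]
9. n6.cnt = 4  [terminal]
10. n4.live = false  [C.hot > 12]
11. n4.key = -6  [c.cnt - 10]
12. n4.lab = 1  [C.hot * 3 - 35]
13. n7.hot = 25  [(if A.idx then A.env else C₀.key) + 31]
14. n8.idx = "rr"  [terminal]
15. n9.key = "nz"  [terminal]
16. n7.live = true  [C.hot > 24]
17. n7.key = 13  [C.hot - 12]
18. n7.lab = -6  [C.hot - 31]
19. n3.hot = 26  [C₁.key + A.val - 8]
20. n1.fin = false  [A.hot > 26]
21. n1.env = 27  [g.off + 28]
22. n10.idx = true  [S₁.env > 26]
23. n10.val = 11  [11]
24. n10.env = 23  [S₁.env * 3 - 58]
25. n11.idx = "vm"  [terminal]
26. n12.hot = "zm"  ["zm"]
27. n13.idx = "kn"  [terminal]
28. n12.fin = true  [true]
29. n12.env = -7  [len(a.idx) - 9]
30. n10.hot = 1  [S.env + A.val - 3]
31. n14.hot = "xmr"  [S₀.hot ++ "r"]
32. n15.off = 12  [terminal]
33. n16.hot = -5  [g.off * 2 - 29]
34. n17.hot = "kx"  ["kx"]
35. n18.cnt = 19  [terminal]
36. n19.cnt = 7  [terminal]
37. n17.fin = false  [c₀.cnt > 19]
38. n17.env = -5  [len(S.hot) - 7]
39. n20.cnt = 30  [terminal]
40. n21.lab = "mm"  ["mm"]
41. n22.cnt = 28  [terminal]
42. n21.acc = 14  [c.cnt - 14]
43. n21.pre = false  [false]
44. n21.off = false  [c.cnt > 28]
45. n16.live = false  [c.cnt > 30]
46. n16.key = 3  [(if S.fin then C.hot else E.acc) - 11]
47. n16.lab = 0  [c.cnt - 30]
48. n23.cnt = 4  [terminal]
49. n14.fin = true  [c.cnt == 4]
50. n14.env = -5  [(if C.live then c.cnt else g.off) - 17]
51. n0.fin = true  [S₁.fin == false]
52. n0.env = 12  [S₂.env * -2 + 2]

26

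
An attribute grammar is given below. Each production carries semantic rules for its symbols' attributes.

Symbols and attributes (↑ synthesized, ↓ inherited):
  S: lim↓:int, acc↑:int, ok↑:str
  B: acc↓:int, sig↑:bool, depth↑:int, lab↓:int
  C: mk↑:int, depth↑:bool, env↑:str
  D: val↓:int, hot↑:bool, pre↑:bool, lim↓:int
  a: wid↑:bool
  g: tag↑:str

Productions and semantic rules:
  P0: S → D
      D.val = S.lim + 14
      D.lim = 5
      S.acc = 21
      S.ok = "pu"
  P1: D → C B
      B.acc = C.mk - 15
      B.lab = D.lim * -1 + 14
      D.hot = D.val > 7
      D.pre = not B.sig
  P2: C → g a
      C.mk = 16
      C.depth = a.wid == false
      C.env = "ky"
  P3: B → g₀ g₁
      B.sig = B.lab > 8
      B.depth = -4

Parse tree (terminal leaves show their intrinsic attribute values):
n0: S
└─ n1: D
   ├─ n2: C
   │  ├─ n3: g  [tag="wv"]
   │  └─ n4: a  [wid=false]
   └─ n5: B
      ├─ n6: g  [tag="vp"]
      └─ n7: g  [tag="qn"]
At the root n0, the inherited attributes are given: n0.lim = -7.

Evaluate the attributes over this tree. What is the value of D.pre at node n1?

1. n0.lim = -7  [given at root]
2. n1.val = 7  [S.lim + 14]
3. n1.lim = 5  [5]
4. n3.tag = "wv"  [terminal]
5. n4.wid = false  [terminal]
6. n2.mk = 16  [16]
7. n2.depth = true  [a.wid == false]
8. n2.env = "ky"  ["ky"]
9. n5.acc = 1  [C.mk - 15]
10. n5.lab = 9  [D.lim * -1 + 14]
11. n6.tag = "vp"  [terminal]
12. n7.tag = "qn"  [terminal]
13. n5.sig = true  [B.lab > 8]
14. n5.depth = -4  [-4]
15. n1.hot = false  [D.val > 7]
16. n1.pre = false  [not B.sig]
17. n0.acc = 21  [21]
18. n0.ok = "pu"  ["pu"]

false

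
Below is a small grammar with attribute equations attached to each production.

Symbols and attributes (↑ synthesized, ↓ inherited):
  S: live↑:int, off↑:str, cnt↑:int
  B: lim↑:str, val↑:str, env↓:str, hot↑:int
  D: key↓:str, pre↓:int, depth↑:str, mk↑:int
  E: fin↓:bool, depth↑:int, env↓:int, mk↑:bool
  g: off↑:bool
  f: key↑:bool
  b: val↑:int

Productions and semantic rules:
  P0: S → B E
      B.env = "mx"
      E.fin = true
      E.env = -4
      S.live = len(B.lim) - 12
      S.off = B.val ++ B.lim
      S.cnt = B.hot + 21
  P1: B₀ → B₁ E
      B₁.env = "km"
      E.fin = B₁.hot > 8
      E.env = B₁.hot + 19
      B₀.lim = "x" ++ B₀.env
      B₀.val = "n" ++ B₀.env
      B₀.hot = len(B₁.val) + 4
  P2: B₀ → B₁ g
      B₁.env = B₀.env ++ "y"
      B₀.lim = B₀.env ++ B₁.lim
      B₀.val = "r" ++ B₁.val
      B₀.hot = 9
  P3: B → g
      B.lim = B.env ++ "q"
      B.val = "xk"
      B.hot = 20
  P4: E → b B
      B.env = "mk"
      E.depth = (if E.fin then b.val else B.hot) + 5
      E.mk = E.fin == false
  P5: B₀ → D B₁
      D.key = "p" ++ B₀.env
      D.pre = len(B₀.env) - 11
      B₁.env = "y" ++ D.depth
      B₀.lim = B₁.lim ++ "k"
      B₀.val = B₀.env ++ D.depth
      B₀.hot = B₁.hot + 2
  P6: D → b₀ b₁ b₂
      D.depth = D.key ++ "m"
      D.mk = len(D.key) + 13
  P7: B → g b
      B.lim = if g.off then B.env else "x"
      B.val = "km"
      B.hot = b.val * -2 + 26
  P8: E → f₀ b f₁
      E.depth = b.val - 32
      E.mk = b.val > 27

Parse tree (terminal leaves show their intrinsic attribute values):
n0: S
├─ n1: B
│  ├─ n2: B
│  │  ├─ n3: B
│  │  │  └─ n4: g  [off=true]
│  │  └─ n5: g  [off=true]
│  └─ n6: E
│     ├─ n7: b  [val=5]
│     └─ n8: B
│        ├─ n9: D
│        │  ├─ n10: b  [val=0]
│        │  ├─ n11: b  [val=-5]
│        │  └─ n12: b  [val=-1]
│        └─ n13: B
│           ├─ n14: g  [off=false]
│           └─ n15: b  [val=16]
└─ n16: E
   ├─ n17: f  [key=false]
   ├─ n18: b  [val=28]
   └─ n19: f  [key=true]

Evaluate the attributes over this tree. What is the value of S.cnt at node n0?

1. n1.env = "mx"  ["mx"]
2. n2.env = "km"  ["km"]
3. n3.env = "kmy"  [B₀.env ++ "y"]
4. n4.off = true  [terminal]
5. n3.lim = "kmyq"  [B.env ++ "q"]
6. n3.val = "xk"  ["xk"]
7. n3.hot = 20  [20]
8. n5.off = true  [terminal]
9. n2.lim = "kmkmyq"  [B₀.env ++ B₁.lim]
10. n2.val = "rxk"  ["r" ++ B₁.val]
11. n2.hot = 9  [9]
12. n6.fin = true  [B₁.hot > 8]
13. n6.env = 28  [B₁.hot + 19]
14. n7.val = 5  [terminal]
15. n8.env = "mk"  ["mk"]
16. n9.key = "pmk"  ["p" ++ B₀.env]
17. n9.pre = -9  [len(B₀.env) - 11]
18. n10.val = 0  [terminal]
19. n11.val = -5  [terminal]
20. n12.val = -1  [terminal]
21. n9.depth = "pmkm"  [D.key ++ "m"]
22. n9.mk = 16  [len(D.key) + 13]
23. n13.env = "ypmkm"  ["y" ++ D.depth]
24. n14.off = false  [terminal]
25. n15.val = 16  [terminal]
26. n13.lim = "x"  [if g.off then B.env else "x"]
27. n13.val = "km"  ["km"]
28. n13.hot = -6  [b.val * -2 + 26]
29. n8.lim = "xk"  [B₁.lim ++ "k"]
30. n8.val = "mkpmkm"  [B₀.env ++ D.depth]
31. n8.hot = -4  [B₁.hot + 2]
32. n6.depth = 10  [(if E.fin then b.val else B.hot) + 5]
33. n6.mk = false  [E.fin == false]
34. n1.lim = "xmx"  ["x" ++ B₀.env]
35. n1.val = "nmx"  ["n" ++ B₀.env]
36. n1.hot = 7  [len(B₁.val) + 4]
37. n16.fin = true  [true]
38. n16.env = -4  [-4]
39. n17.key = false  [terminal]
40. n18.val = 28  [terminal]
41. n19.key = true  [terminal]
42. n16.depth = -4  [b.val - 32]
43. n16.mk = true  [b.val > 27]
44. n0.live = -9  [len(B.lim) - 12]
45. n0.off = "nmxxmx"  [B.val ++ B.lim]
46. n0.cnt = 28  [B.hot + 21]

28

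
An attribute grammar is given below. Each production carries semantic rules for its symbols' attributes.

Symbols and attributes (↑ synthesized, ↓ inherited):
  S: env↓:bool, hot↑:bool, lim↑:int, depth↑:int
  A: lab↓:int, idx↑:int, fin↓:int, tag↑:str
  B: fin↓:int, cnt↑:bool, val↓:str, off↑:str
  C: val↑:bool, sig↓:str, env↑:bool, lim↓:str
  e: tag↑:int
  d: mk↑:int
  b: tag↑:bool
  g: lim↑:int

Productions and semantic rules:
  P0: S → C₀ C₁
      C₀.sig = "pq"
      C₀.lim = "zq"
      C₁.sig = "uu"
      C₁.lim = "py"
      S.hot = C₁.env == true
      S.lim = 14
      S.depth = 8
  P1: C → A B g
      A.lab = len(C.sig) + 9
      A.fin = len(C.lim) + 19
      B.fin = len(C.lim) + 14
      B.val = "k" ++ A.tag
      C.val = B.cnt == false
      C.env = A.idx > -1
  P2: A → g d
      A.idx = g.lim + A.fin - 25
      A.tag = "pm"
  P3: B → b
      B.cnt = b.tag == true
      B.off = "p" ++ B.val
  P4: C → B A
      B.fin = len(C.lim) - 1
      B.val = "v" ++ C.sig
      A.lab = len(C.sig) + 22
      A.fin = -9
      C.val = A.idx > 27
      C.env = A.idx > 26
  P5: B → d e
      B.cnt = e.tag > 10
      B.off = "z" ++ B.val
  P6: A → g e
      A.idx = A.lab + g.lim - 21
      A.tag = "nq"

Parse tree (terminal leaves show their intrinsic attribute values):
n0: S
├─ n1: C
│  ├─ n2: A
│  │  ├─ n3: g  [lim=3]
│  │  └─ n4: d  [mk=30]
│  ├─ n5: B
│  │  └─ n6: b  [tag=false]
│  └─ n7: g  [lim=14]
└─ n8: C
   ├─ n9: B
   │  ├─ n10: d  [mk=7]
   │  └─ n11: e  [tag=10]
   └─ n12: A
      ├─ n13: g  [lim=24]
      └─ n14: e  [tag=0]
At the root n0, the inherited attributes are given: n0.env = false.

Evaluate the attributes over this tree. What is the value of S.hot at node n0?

1. n0.env = false  [given at root]
2. n1.sig = "pq"  ["pq"]
3. n1.lim = "zq"  ["zq"]
4. n2.lab = 11  [len(C.sig) + 9]
5. n2.fin = 21  [len(C.lim) + 19]
6. n3.lim = 3  [terminal]
7. n4.mk = 30  [terminal]
8. n2.idx = -1  [g.lim + A.fin - 25]
9. n2.tag = "pm"  ["pm"]
10. n5.fin = 16  [len(C.lim) + 14]
11. n5.val = "kpm"  ["k" ++ A.tag]
12. n6.tag = false  [terminal]
13. n5.cnt = false  [b.tag == true]
14. n5.off = "pkpm"  ["p" ++ B.val]
15. n7.lim = 14  [terminal]
16. n1.val = true  [B.cnt == false]
17. n1.env = false  [A.idx > -1]
18. n8.sig = "uu"  ["uu"]
19. n8.lim = "py"  ["py"]
20. n9.fin = 1  [len(C.lim) - 1]
21. n9.val = "vuu"  ["v" ++ C.sig]
22. n10.mk = 7  [terminal]
23. n11.tag = 10  [terminal]
24. n9.cnt = false  [e.tag > 10]
25. n9.off = "zvuu"  ["z" ++ B.val]
26. n12.lab = 24  [len(C.sig) + 22]
27. n12.fin = -9  [-9]
28. n13.lim = 24  [terminal]
29. n14.tag = 0  [terminal]
30. n12.idx = 27  [A.lab + g.lim - 21]
31. n12.tag = "nq"  ["nq"]
32. n8.val = false  [A.idx > 27]
33. n8.env = true  [A.idx > 26]
34. n0.hot = true  [C₁.env == true]
35. n0.lim = 14  [14]
36. n0.depth = 8  [8]

true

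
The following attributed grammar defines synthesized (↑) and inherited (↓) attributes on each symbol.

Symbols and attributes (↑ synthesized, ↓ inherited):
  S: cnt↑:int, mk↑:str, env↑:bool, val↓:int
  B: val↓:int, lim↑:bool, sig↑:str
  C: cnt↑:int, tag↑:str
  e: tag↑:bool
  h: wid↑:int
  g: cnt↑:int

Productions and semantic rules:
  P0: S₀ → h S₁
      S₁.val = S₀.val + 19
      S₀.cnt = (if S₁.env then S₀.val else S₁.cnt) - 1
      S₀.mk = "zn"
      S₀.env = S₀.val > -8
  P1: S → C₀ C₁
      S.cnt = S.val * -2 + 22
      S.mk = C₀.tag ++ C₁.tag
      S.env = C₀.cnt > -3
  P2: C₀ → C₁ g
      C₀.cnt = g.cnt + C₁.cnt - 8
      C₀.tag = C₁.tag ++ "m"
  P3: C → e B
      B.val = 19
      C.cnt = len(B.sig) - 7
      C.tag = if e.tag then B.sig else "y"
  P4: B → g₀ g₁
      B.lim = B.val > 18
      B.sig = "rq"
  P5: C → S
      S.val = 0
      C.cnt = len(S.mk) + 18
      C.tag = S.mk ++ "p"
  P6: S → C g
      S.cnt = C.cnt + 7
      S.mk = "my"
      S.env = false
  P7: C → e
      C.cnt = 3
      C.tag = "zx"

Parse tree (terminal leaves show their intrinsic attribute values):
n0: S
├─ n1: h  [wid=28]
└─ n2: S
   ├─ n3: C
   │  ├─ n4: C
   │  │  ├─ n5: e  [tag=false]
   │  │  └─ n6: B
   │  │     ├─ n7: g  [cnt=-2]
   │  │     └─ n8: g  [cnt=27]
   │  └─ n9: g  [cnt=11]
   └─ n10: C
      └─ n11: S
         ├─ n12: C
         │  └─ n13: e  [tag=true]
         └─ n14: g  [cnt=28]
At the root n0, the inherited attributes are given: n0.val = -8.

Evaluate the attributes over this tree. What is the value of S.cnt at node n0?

-9

1. n0.val = -8  [given at root]
2. n1.wid = 28  [terminal]
3. n2.val = 11  [S₀.val + 19]
4. n5.tag = false  [terminal]
5. n6.val = 19  [19]
6. n7.cnt = -2  [terminal]
7. n8.cnt = 27  [terminal]
8. n6.lim = true  [B.val > 18]
9. n6.sig = "rq"  ["rq"]
10. n4.cnt = -5  [len(B.sig) - 7]
11. n4.tag = "y"  [if e.tag then B.sig else "y"]
12. n9.cnt = 11  [terminal]
13. n3.cnt = -2  [g.cnt + C₁.cnt - 8]
14. n3.tag = "ym"  [C₁.tag ++ "m"]
15. n11.val = 0  [0]
16. n13.tag = true  [terminal]
17. n12.cnt = 3  [3]
18. n12.tag = "zx"  ["zx"]
19. n14.cnt = 28  [terminal]
20. n11.cnt = 10  [C.cnt + 7]
21. n11.mk = "my"  ["my"]
22. n11.env = false  [false]
23. n10.cnt = 20  [len(S.mk) + 18]
24. n10.tag = "myp"  [S.mk ++ "p"]
25. n2.cnt = 0  [S.val * -2 + 22]
26. n2.mk = "ymmyp"  [C₀.tag ++ C₁.tag]
27. n2.env = true  [C₀.cnt > -3]
28. n0.cnt = -9  [(if S₁.env then S₀.val else S₁.cnt) - 1]
29. n0.mk = "zn"  ["zn"]
30. n0.env = false  [S₀.val > -8]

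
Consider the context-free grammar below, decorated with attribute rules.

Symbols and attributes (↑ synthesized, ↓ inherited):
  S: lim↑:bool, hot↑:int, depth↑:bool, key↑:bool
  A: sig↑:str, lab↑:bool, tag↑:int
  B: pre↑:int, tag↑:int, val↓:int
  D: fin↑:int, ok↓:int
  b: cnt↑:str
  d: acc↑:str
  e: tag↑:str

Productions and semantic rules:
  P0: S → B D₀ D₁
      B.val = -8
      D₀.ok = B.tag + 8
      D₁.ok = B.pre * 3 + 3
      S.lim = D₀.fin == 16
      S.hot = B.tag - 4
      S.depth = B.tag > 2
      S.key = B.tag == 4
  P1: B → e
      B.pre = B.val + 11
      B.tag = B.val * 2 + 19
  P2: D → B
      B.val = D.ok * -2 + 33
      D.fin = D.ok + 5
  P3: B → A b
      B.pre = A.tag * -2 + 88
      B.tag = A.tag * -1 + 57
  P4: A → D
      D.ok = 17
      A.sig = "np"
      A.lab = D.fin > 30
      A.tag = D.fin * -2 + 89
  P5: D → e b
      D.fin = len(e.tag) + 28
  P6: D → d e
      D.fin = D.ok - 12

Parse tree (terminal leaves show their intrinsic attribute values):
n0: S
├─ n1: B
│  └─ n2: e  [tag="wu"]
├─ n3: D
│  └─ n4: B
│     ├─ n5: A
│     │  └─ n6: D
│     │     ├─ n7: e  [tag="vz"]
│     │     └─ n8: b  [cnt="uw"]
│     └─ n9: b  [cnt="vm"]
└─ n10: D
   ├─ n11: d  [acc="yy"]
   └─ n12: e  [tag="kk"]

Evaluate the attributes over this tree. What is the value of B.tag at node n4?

1. n1.val = -8  [-8]
2. n2.tag = "wu"  [terminal]
3. n1.pre = 3  [B.val + 11]
4. n1.tag = 3  [B.val * 2 + 19]
5. n3.ok = 11  [B.tag + 8]
6. n4.val = 11  [D.ok * -2 + 33]
7. n6.ok = 17  [17]
8. n7.tag = "vz"  [terminal]
9. n8.cnt = "uw"  [terminal]
10. n6.fin = 30  [len(e.tag) + 28]
11. n5.sig = "np"  ["np"]
12. n5.lab = false  [D.fin > 30]
13. n5.tag = 29  [D.fin * -2 + 89]
14. n9.cnt = "vm"  [terminal]
15. n4.pre = 30  [A.tag * -2 + 88]
16. n4.tag = 28  [A.tag * -1 + 57]
17. n3.fin = 16  [D.ok + 5]
18. n10.ok = 12  [B.pre * 3 + 3]
19. n11.acc = "yy"  [terminal]
20. n12.tag = "kk"  [terminal]
21. n10.fin = 0  [D.ok - 12]
22. n0.lim = true  [D₀.fin == 16]
23. n0.hot = -1  [B.tag - 4]
24. n0.depth = true  [B.tag > 2]
25. n0.key = false  [B.tag == 4]

28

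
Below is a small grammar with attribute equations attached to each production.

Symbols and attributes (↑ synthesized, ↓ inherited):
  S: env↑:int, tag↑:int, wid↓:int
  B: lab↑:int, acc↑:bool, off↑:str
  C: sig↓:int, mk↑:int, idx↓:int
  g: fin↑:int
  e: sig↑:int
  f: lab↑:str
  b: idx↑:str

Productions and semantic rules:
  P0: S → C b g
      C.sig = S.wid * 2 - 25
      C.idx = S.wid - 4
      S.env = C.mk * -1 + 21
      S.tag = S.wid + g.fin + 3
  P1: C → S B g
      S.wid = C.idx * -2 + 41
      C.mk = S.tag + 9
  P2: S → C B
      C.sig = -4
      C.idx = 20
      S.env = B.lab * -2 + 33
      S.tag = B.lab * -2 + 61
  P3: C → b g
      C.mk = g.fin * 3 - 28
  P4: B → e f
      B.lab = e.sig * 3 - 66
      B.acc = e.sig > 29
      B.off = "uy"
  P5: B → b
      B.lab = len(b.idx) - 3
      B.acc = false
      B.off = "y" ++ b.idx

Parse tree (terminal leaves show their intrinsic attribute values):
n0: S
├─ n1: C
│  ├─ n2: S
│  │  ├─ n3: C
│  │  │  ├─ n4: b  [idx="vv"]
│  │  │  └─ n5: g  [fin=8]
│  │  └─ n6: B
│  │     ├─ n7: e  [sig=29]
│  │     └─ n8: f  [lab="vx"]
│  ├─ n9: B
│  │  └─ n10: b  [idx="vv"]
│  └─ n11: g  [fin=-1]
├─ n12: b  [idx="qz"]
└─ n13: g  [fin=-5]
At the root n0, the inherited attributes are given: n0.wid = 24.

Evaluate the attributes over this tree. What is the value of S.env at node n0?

-7

1. n0.wid = 24  [given at root]
2. n1.sig = 23  [S.wid * 2 - 25]
3. n1.idx = 20  [S.wid - 4]
4. n2.wid = 1  [C.idx * -2 + 41]
5. n3.sig = -4  [-4]
6. n3.idx = 20  [20]
7. n4.idx = "vv"  [terminal]
8. n5.fin = 8  [terminal]
9. n3.mk = -4  [g.fin * 3 - 28]
10. n7.sig = 29  [terminal]
11. n8.lab = "vx"  [terminal]
12. n6.lab = 21  [e.sig * 3 - 66]
13. n6.acc = false  [e.sig > 29]
14. n6.off = "uy"  ["uy"]
15. n2.env = -9  [B.lab * -2 + 33]
16. n2.tag = 19  [B.lab * -2 + 61]
17. n10.idx = "vv"  [terminal]
18. n9.lab = -1  [len(b.idx) - 3]
19. n9.acc = false  [false]
20. n9.off = "yvv"  ["y" ++ b.idx]
21. n11.fin = -1  [terminal]
22. n1.mk = 28  [S.tag + 9]
23. n12.idx = "qz"  [terminal]
24. n13.fin = -5  [terminal]
25. n0.env = -7  [C.mk * -1 + 21]
26. n0.tag = 22  [S.wid + g.fin + 3]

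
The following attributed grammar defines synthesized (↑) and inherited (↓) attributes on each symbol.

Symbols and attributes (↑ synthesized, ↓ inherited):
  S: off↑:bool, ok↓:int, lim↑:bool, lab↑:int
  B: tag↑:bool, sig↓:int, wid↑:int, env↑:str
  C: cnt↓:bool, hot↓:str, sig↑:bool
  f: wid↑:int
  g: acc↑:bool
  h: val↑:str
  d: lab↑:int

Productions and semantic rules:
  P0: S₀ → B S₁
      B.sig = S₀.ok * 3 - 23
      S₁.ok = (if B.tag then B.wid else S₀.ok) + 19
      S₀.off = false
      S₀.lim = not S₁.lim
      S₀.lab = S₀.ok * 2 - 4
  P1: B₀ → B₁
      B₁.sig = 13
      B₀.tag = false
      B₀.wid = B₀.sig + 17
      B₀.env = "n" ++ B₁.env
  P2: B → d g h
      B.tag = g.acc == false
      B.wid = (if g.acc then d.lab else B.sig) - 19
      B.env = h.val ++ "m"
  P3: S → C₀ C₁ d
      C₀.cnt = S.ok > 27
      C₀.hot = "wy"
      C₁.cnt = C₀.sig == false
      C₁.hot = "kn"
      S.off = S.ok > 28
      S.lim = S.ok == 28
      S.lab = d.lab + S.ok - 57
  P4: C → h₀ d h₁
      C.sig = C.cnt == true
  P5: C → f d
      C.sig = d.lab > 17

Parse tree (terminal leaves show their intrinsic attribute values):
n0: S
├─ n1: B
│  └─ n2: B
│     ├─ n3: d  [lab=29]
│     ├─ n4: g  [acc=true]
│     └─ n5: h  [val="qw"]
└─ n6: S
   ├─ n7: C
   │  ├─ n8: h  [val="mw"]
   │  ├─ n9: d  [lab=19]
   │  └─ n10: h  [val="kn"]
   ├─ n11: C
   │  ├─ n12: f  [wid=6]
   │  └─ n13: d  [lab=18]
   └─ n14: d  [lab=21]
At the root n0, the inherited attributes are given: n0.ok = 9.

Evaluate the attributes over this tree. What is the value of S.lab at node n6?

-8

1. n0.ok = 9  [given at root]
2. n1.sig = 4  [S₀.ok * 3 - 23]
3. n2.sig = 13  [13]
4. n3.lab = 29  [terminal]
5. n4.acc = true  [terminal]
6. n5.val = "qw"  [terminal]
7. n2.tag = false  [g.acc == false]
8. n2.wid = 10  [(if g.acc then d.lab else B.sig) - 19]
9. n2.env = "qwm"  [h.val ++ "m"]
10. n1.tag = false  [false]
11. n1.wid = 21  [B₀.sig + 17]
12. n1.env = "nqwm"  ["n" ++ B₁.env]
13. n6.ok = 28  [(if B.tag then B.wid else S₀.ok) + 19]
14. n7.cnt = true  [S.ok > 27]
15. n7.hot = "wy"  ["wy"]
16. n8.val = "mw"  [terminal]
17. n9.lab = 19  [terminal]
18. n10.val = "kn"  [terminal]
19. n7.sig = true  [C.cnt == true]
20. n11.cnt = false  [C₀.sig == false]
21. n11.hot = "kn"  ["kn"]
22. n12.wid = 6  [terminal]
23. n13.lab = 18  [terminal]
24. n11.sig = true  [d.lab > 17]
25. n14.lab = 21  [terminal]
26. n6.off = false  [S.ok > 28]
27. n6.lim = true  [S.ok == 28]
28. n6.lab = -8  [d.lab + S.ok - 57]
29. n0.off = false  [false]
30. n0.lim = false  [not S₁.lim]
31. n0.lab = 14  [S₀.ok * 2 - 4]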